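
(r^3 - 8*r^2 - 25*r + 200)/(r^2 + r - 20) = (r^2 - 13*r + 40)/(r - 4)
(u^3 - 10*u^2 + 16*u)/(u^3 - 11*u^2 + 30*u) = (u^2 - 10*u + 16)/(u^2 - 11*u + 30)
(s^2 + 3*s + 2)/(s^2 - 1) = (s + 2)/(s - 1)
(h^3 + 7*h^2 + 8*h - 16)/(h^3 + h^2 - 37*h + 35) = (h^2 + 8*h + 16)/(h^2 + 2*h - 35)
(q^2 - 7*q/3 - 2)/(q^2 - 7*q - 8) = (-q^2 + 7*q/3 + 2)/(-q^2 + 7*q + 8)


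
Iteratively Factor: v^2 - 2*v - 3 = (v + 1)*(v - 3)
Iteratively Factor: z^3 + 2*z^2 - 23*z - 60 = (z - 5)*(z^2 + 7*z + 12) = (z - 5)*(z + 4)*(z + 3)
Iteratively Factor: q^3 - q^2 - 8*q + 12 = (q - 2)*(q^2 + q - 6) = (q - 2)*(q + 3)*(q - 2)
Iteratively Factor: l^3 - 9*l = (l)*(l^2 - 9) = l*(l + 3)*(l - 3)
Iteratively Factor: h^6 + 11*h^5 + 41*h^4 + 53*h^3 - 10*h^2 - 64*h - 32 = (h + 1)*(h^5 + 10*h^4 + 31*h^3 + 22*h^2 - 32*h - 32) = (h + 1)*(h + 4)*(h^4 + 6*h^3 + 7*h^2 - 6*h - 8) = (h + 1)^2*(h + 4)*(h^3 + 5*h^2 + 2*h - 8) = (h + 1)^2*(h + 4)^2*(h^2 + h - 2) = (h + 1)^2*(h + 2)*(h + 4)^2*(h - 1)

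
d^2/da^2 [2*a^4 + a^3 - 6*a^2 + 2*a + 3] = 24*a^2 + 6*a - 12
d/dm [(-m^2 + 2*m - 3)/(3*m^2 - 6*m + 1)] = 16*(m - 1)/(9*m^4 - 36*m^3 + 42*m^2 - 12*m + 1)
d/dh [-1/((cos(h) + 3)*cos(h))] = -(2*cos(h) + 3)*sin(h)/((cos(h) + 3)^2*cos(h)^2)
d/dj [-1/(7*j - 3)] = 7/(7*j - 3)^2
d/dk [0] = 0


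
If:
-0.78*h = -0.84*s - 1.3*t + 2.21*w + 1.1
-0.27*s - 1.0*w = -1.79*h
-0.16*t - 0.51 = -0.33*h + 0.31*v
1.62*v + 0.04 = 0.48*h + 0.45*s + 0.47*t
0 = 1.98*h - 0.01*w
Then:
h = -0.01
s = 3.74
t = -3.30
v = 0.05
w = -1.02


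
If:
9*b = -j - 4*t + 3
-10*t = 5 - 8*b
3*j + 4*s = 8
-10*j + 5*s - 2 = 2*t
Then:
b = 1195/3323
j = 2036/3323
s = 5119/3323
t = -1411/6646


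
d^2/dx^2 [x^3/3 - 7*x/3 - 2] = 2*x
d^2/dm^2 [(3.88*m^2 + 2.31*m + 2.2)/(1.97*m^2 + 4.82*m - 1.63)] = (-55.754546*m^3 + 125.982288*m^2 + 169.845126*m + 173.266436)/(7.645373*m^6 + 56.117814*m^5 + 118.325883*m^4 + 19.115156*m^3 - 97.904157*m^2 + 38.418774*m - 4.330747)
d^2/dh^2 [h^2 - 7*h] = 2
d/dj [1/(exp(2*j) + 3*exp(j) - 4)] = (-2*exp(j) - 3)*exp(j)/(exp(2*j) + 3*exp(j) - 4)^2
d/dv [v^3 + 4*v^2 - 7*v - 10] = 3*v^2 + 8*v - 7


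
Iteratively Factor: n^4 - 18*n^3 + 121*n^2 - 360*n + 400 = (n - 5)*(n^3 - 13*n^2 + 56*n - 80) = (n - 5)*(n - 4)*(n^2 - 9*n + 20) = (n - 5)*(n - 4)^2*(n - 5)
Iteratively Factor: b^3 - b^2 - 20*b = (b)*(b^2 - b - 20) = b*(b - 5)*(b + 4)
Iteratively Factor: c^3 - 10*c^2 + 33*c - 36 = (c - 3)*(c^2 - 7*c + 12) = (c - 3)^2*(c - 4)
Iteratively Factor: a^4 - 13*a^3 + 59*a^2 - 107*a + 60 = (a - 4)*(a^3 - 9*a^2 + 23*a - 15) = (a - 5)*(a - 4)*(a^2 - 4*a + 3) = (a - 5)*(a - 4)*(a - 3)*(a - 1)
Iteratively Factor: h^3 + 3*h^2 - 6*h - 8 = (h + 1)*(h^2 + 2*h - 8) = (h + 1)*(h + 4)*(h - 2)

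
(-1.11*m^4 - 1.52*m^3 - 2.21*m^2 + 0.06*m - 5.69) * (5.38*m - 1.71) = -5.9718*m^5 - 6.2795*m^4 - 9.2906*m^3 + 4.1019*m^2 - 30.7148*m + 9.7299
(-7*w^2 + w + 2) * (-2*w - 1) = 14*w^3 + 5*w^2 - 5*w - 2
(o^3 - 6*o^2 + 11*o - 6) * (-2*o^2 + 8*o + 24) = -2*o^5 + 20*o^4 - 46*o^3 - 44*o^2 + 216*o - 144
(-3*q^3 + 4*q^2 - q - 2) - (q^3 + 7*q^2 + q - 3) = -4*q^3 - 3*q^2 - 2*q + 1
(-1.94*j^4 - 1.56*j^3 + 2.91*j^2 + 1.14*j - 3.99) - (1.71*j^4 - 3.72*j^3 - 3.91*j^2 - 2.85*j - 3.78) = -3.65*j^4 + 2.16*j^3 + 6.82*j^2 + 3.99*j - 0.21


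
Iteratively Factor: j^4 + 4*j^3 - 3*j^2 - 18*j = (j + 3)*(j^3 + j^2 - 6*j) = (j + 3)^2*(j^2 - 2*j) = j*(j + 3)^2*(j - 2)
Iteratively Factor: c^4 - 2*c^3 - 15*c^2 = (c + 3)*(c^3 - 5*c^2) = c*(c + 3)*(c^2 - 5*c) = c^2*(c + 3)*(c - 5)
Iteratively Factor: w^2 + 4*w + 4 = (w + 2)*(w + 2)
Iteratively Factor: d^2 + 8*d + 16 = (d + 4)*(d + 4)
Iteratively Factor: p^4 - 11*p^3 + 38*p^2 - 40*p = (p)*(p^3 - 11*p^2 + 38*p - 40) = p*(p - 4)*(p^2 - 7*p + 10) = p*(p - 4)*(p - 2)*(p - 5)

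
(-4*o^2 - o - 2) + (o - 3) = -4*o^2 - 5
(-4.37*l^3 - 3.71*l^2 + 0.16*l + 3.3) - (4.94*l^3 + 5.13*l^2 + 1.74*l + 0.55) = -9.31*l^3 - 8.84*l^2 - 1.58*l + 2.75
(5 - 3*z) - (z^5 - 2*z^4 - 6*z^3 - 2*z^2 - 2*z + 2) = -z^5 + 2*z^4 + 6*z^3 + 2*z^2 - z + 3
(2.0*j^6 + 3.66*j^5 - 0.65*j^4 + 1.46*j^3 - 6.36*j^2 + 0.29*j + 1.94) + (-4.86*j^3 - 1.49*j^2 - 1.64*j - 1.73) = 2.0*j^6 + 3.66*j^5 - 0.65*j^4 - 3.4*j^3 - 7.85*j^2 - 1.35*j + 0.21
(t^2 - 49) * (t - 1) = t^3 - t^2 - 49*t + 49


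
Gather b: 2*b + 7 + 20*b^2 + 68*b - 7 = 20*b^2 + 70*b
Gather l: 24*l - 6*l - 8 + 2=18*l - 6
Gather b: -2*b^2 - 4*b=-2*b^2 - 4*b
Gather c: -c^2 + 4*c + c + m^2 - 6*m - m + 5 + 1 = -c^2 + 5*c + m^2 - 7*m + 6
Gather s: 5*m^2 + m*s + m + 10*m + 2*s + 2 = 5*m^2 + 11*m + s*(m + 2) + 2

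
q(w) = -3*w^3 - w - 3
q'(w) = -9*w^2 - 1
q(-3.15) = 93.92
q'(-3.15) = -90.30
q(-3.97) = 188.68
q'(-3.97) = -142.85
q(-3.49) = 128.02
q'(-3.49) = -110.62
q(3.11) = -96.35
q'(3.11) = -88.05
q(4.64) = -307.33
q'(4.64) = -194.77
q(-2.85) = 69.30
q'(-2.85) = -74.10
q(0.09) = -3.09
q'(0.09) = -1.07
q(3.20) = -104.50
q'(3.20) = -93.16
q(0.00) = -3.00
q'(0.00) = -1.00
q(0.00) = -3.00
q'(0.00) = -1.00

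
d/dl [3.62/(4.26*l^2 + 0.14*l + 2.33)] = (-30.8424*l - 0.5068)/(4.26*l^2 + 0.14*l + 2.33)^2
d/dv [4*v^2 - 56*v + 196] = 8*v - 56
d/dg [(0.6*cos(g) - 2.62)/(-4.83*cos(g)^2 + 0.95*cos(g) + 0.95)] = (-2.898*cos(g)^2 + 25.3092*cos(g) - 3.059)*sin(g)/(23.3289*cos(g)^4 - 9.177*cos(g)^3 - 8.2745*cos(g)^2 + 1.805*cos(g) + 0.9025)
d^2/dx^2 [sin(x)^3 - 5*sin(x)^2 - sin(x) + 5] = sin(x)/4 + 9*sin(3*x)/4 - 10*cos(2*x)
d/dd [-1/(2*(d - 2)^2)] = (d - 2)^(-3)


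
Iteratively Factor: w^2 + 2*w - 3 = (w + 3)*(w - 1)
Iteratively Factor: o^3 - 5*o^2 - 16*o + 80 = (o - 5)*(o^2 - 16) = (o - 5)*(o + 4)*(o - 4)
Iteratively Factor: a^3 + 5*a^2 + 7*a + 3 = (a + 3)*(a^2 + 2*a + 1) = (a + 1)*(a + 3)*(a + 1)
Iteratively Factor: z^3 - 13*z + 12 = (z + 4)*(z^2 - 4*z + 3) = (z - 1)*(z + 4)*(z - 3)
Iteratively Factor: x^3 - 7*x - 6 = (x - 3)*(x^2 + 3*x + 2) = (x - 3)*(x + 1)*(x + 2)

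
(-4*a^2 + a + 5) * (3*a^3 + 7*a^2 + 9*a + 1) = -12*a^5 - 25*a^4 - 14*a^3 + 40*a^2 + 46*a + 5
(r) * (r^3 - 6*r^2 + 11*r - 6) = r^4 - 6*r^3 + 11*r^2 - 6*r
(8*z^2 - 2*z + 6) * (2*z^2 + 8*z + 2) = 16*z^4 + 60*z^3 + 12*z^2 + 44*z + 12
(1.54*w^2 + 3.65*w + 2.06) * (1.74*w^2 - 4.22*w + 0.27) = 2.6796*w^4 - 0.1478*w^3 - 11.4028*w^2 - 7.7077*w + 0.5562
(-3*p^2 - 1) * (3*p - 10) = -9*p^3 + 30*p^2 - 3*p + 10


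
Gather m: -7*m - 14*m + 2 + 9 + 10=21 - 21*m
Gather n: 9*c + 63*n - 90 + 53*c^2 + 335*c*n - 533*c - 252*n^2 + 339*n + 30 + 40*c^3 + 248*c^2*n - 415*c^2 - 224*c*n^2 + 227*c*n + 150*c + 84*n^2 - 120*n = 40*c^3 - 362*c^2 - 374*c + n^2*(-224*c - 168) + n*(248*c^2 + 562*c + 282) - 60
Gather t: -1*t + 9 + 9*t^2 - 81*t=9*t^2 - 82*t + 9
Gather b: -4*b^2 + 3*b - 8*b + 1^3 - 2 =-4*b^2 - 5*b - 1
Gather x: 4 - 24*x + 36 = 40 - 24*x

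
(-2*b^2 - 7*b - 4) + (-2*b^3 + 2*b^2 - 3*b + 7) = -2*b^3 - 10*b + 3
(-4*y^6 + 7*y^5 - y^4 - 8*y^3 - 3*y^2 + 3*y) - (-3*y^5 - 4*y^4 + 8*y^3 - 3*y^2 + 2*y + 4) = -4*y^6 + 10*y^5 + 3*y^4 - 16*y^3 + y - 4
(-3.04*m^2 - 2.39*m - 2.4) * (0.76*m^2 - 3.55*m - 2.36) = -2.3104*m^4 + 8.9756*m^3 + 13.8349*m^2 + 14.1604*m + 5.664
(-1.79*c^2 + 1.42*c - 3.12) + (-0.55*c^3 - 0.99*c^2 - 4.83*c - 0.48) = -0.55*c^3 - 2.78*c^2 - 3.41*c - 3.6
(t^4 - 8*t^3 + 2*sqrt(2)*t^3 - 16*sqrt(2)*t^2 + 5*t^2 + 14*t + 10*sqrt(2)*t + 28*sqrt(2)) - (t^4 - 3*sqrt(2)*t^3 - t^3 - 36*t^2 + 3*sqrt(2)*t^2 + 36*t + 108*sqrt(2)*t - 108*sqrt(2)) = -7*t^3 + 5*sqrt(2)*t^3 - 19*sqrt(2)*t^2 + 41*t^2 - 98*sqrt(2)*t - 22*t + 136*sqrt(2)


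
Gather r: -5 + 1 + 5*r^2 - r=5*r^2 - r - 4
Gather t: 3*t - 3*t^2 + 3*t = -3*t^2 + 6*t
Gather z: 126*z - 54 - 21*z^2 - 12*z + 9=-21*z^2 + 114*z - 45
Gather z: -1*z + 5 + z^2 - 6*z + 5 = z^2 - 7*z + 10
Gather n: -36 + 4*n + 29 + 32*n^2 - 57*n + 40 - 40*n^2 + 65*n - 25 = -8*n^2 + 12*n + 8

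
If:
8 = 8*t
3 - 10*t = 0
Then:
No Solution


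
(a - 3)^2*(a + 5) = a^3 - a^2 - 21*a + 45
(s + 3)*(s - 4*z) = s^2 - 4*s*z + 3*s - 12*z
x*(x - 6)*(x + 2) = x^3 - 4*x^2 - 12*x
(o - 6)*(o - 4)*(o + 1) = o^3 - 9*o^2 + 14*o + 24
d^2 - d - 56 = (d - 8)*(d + 7)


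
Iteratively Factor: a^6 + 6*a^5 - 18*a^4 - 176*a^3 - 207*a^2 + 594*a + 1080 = (a + 3)*(a^5 + 3*a^4 - 27*a^3 - 95*a^2 + 78*a + 360) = (a - 2)*(a + 3)*(a^4 + 5*a^3 - 17*a^2 - 129*a - 180) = (a - 2)*(a + 3)^2*(a^3 + 2*a^2 - 23*a - 60) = (a - 5)*(a - 2)*(a + 3)^2*(a^2 + 7*a + 12) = (a - 5)*(a - 2)*(a + 3)^2*(a + 4)*(a + 3)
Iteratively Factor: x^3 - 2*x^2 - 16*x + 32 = (x - 2)*(x^2 - 16) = (x - 2)*(x + 4)*(x - 4)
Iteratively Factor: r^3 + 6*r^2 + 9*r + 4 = (r + 1)*(r^2 + 5*r + 4) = (r + 1)^2*(r + 4)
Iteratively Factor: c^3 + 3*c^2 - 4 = (c - 1)*(c^2 + 4*c + 4) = (c - 1)*(c + 2)*(c + 2)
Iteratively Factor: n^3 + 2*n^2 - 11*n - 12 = (n + 4)*(n^2 - 2*n - 3) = (n + 1)*(n + 4)*(n - 3)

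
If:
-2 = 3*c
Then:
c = -2/3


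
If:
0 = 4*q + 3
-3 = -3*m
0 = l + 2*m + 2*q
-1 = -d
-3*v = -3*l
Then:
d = 1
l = -1/2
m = 1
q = -3/4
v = -1/2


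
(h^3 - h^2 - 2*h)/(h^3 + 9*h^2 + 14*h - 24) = h*(h^2 - h - 2)/(h^3 + 9*h^2 + 14*h - 24)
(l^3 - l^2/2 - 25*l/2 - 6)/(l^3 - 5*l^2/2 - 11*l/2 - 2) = (l + 3)/(l + 1)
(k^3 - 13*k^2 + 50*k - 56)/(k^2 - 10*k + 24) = (k^2 - 9*k + 14)/(k - 6)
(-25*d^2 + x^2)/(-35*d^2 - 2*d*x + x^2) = (-5*d + x)/(-7*d + x)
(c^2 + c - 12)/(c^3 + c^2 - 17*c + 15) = (c + 4)/(c^2 + 4*c - 5)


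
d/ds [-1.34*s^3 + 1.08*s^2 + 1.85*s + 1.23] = -4.02*s^2 + 2.16*s + 1.85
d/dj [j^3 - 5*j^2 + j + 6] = 3*j^2 - 10*j + 1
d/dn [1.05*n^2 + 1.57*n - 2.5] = 2.1*n + 1.57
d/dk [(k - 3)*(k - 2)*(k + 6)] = 3*k^2 + 2*k - 24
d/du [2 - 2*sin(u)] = -2*cos(u)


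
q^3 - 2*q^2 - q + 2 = (q - 2)*(q - 1)*(q + 1)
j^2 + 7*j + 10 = (j + 2)*(j + 5)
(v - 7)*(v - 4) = v^2 - 11*v + 28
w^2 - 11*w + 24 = (w - 8)*(w - 3)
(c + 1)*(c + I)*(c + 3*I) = c^3 + c^2 + 4*I*c^2 - 3*c + 4*I*c - 3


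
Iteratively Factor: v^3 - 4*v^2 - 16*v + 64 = (v - 4)*(v^2 - 16) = (v - 4)*(v + 4)*(v - 4)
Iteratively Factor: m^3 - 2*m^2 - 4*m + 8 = (m - 2)*(m^2 - 4) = (m - 2)*(m + 2)*(m - 2)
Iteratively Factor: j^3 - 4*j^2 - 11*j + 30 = (j - 2)*(j^2 - 2*j - 15) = (j - 2)*(j + 3)*(j - 5)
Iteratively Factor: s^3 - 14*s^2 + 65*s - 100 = (s - 5)*(s^2 - 9*s + 20) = (s - 5)^2*(s - 4)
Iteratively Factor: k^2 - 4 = (k + 2)*(k - 2)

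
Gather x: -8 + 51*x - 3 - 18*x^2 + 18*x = -18*x^2 + 69*x - 11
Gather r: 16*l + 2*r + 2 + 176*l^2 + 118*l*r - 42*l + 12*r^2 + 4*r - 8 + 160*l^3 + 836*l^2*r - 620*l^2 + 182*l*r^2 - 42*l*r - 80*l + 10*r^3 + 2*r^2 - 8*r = 160*l^3 - 444*l^2 - 106*l + 10*r^3 + r^2*(182*l + 14) + r*(836*l^2 + 76*l - 2) - 6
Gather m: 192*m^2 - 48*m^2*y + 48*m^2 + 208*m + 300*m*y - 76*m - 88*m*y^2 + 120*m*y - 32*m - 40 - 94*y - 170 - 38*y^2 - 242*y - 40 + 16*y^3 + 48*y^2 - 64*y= m^2*(240 - 48*y) + m*(-88*y^2 + 420*y + 100) + 16*y^3 + 10*y^2 - 400*y - 250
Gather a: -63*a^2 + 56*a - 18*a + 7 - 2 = -63*a^2 + 38*a + 5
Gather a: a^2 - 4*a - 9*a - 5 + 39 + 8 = a^2 - 13*a + 42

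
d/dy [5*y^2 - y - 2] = 10*y - 1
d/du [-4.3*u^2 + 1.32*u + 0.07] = 1.32 - 8.6*u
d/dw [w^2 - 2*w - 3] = 2*w - 2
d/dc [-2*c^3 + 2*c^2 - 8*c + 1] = -6*c^2 + 4*c - 8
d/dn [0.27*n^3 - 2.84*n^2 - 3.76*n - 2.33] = 0.81*n^2 - 5.68*n - 3.76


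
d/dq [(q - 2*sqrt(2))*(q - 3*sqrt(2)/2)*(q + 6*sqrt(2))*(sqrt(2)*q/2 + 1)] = q*(4*sqrt(2)*q^2 + 21*q - 62*sqrt(2))/2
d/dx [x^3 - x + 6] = 3*x^2 - 1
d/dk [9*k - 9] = 9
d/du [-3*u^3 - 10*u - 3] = -9*u^2 - 10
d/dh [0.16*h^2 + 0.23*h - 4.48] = 0.32*h + 0.23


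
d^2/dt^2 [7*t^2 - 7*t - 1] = 14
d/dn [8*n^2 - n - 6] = 16*n - 1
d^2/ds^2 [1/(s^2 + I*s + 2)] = 2*(-s^2 - I*s + (2*s + I)^2 - 2)/(s^2 + I*s + 2)^3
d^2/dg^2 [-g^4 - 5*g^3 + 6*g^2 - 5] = -12*g^2 - 30*g + 12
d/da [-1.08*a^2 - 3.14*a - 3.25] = -2.16*a - 3.14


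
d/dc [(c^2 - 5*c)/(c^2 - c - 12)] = 4*(c^2 - 6*c + 15)/(c^4 - 2*c^3 - 23*c^2 + 24*c + 144)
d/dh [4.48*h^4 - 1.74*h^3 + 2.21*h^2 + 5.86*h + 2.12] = 17.92*h^3 - 5.22*h^2 + 4.42*h + 5.86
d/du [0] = 0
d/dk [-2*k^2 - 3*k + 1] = -4*k - 3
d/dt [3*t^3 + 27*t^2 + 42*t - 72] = 9*t^2 + 54*t + 42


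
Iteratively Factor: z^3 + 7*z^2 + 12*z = (z)*(z^2 + 7*z + 12) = z*(z + 3)*(z + 4)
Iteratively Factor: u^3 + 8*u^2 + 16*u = (u + 4)*(u^2 + 4*u) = u*(u + 4)*(u + 4)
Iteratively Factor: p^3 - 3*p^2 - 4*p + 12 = (p - 2)*(p^2 - p - 6) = (p - 3)*(p - 2)*(p + 2)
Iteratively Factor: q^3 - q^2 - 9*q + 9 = (q + 3)*(q^2 - 4*q + 3) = (q - 1)*(q + 3)*(q - 3)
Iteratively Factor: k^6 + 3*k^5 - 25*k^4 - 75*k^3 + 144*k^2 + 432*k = (k - 4)*(k^5 + 7*k^4 + 3*k^3 - 63*k^2 - 108*k) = (k - 4)*(k + 3)*(k^4 + 4*k^3 - 9*k^2 - 36*k) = (k - 4)*(k + 3)^2*(k^3 + k^2 - 12*k) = (k - 4)*(k + 3)^2*(k + 4)*(k^2 - 3*k) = k*(k - 4)*(k + 3)^2*(k + 4)*(k - 3)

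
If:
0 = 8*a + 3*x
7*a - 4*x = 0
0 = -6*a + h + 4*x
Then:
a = 0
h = 0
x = 0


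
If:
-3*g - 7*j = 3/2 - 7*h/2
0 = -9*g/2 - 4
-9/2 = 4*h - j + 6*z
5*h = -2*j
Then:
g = -8/9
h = -1/18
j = 5/36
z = -149/216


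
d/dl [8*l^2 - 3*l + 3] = 16*l - 3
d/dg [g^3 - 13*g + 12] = 3*g^2 - 13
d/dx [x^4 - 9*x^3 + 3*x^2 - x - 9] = 4*x^3 - 27*x^2 + 6*x - 1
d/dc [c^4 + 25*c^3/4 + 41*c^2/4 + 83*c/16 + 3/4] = 4*c^3 + 75*c^2/4 + 41*c/2 + 83/16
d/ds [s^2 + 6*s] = 2*s + 6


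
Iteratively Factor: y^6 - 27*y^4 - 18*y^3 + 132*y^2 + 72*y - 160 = (y - 2)*(y^5 + 2*y^4 - 23*y^3 - 64*y^2 + 4*y + 80) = (y - 2)*(y + 2)*(y^4 - 23*y^2 - 18*y + 40) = (y - 5)*(y - 2)*(y + 2)*(y^3 + 5*y^2 + 2*y - 8) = (y - 5)*(y - 2)*(y - 1)*(y + 2)*(y^2 + 6*y + 8) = (y - 5)*(y - 2)*(y - 1)*(y + 2)^2*(y + 4)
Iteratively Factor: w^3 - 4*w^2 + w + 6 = (w + 1)*(w^2 - 5*w + 6) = (w - 2)*(w + 1)*(w - 3)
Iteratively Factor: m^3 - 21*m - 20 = (m + 4)*(m^2 - 4*m - 5) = (m + 1)*(m + 4)*(m - 5)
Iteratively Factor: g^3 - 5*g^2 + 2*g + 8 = (g + 1)*(g^2 - 6*g + 8) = (g - 2)*(g + 1)*(g - 4)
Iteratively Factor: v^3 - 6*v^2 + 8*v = (v - 4)*(v^2 - 2*v) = v*(v - 4)*(v - 2)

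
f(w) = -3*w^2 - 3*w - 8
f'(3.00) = -21.00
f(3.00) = -44.00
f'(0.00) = -3.00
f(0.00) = -8.00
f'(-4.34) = 23.04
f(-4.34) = -51.49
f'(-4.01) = 21.06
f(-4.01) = -44.21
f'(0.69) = -7.14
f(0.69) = -11.50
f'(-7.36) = 41.16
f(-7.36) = -148.43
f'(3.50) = -24.00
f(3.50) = -55.25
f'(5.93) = -38.58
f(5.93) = -131.28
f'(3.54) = -24.24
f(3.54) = -56.21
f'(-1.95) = 8.70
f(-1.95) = -13.56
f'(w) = -6*w - 3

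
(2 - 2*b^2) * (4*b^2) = -8*b^4 + 8*b^2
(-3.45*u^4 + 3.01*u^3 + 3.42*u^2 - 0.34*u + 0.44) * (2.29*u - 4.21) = -7.9005*u^5 + 21.4174*u^4 - 4.8403*u^3 - 15.1768*u^2 + 2.439*u - 1.8524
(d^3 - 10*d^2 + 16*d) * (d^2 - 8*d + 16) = d^5 - 18*d^4 + 112*d^3 - 288*d^2 + 256*d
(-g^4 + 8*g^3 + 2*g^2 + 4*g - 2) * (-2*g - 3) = 2*g^5 - 13*g^4 - 28*g^3 - 14*g^2 - 8*g + 6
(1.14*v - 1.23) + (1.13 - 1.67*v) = -0.53*v - 0.1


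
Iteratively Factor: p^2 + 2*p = (p + 2)*(p)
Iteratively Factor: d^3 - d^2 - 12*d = (d)*(d^2 - d - 12) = d*(d + 3)*(d - 4)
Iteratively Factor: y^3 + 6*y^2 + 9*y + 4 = (y + 4)*(y^2 + 2*y + 1) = (y + 1)*(y + 4)*(y + 1)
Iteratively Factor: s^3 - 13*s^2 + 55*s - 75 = (s - 5)*(s^2 - 8*s + 15) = (s - 5)^2*(s - 3)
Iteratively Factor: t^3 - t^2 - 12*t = (t - 4)*(t^2 + 3*t) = t*(t - 4)*(t + 3)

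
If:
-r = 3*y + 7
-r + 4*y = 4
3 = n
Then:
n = 3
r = -40/7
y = -3/7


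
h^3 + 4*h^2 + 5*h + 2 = (h + 1)^2*(h + 2)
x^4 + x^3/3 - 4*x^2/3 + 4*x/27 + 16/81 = (x - 2/3)^2*(x + 1/3)*(x + 4/3)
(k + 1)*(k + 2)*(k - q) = k^3 - k^2*q + 3*k^2 - 3*k*q + 2*k - 2*q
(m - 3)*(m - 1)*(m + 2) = m^3 - 2*m^2 - 5*m + 6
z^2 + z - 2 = (z - 1)*(z + 2)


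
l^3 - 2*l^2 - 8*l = l*(l - 4)*(l + 2)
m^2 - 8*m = m*(m - 8)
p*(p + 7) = p^2 + 7*p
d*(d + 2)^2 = d^3 + 4*d^2 + 4*d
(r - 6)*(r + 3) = r^2 - 3*r - 18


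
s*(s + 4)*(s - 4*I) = s^3 + 4*s^2 - 4*I*s^2 - 16*I*s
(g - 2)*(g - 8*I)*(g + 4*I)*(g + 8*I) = g^4 - 2*g^3 + 4*I*g^3 + 64*g^2 - 8*I*g^2 - 128*g + 256*I*g - 512*I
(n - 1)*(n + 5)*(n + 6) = n^3 + 10*n^2 + 19*n - 30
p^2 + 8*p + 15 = (p + 3)*(p + 5)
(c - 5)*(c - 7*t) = c^2 - 7*c*t - 5*c + 35*t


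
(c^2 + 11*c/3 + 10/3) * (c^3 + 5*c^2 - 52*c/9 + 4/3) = c^5 + 26*c^4/3 + 143*c^3/9 - 86*c^2/27 - 388*c/27 + 40/9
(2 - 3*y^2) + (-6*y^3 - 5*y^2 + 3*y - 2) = -6*y^3 - 8*y^2 + 3*y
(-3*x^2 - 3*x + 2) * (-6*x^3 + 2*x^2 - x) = 18*x^5 + 12*x^4 - 15*x^3 + 7*x^2 - 2*x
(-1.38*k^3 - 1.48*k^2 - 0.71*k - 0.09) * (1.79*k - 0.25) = -2.4702*k^4 - 2.3042*k^3 - 0.9009*k^2 + 0.0164*k + 0.0225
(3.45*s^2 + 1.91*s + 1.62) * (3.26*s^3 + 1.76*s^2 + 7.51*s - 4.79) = 11.247*s^5 + 12.2986*s^4 + 34.5523*s^3 + 0.669799999999999*s^2 + 3.0173*s - 7.7598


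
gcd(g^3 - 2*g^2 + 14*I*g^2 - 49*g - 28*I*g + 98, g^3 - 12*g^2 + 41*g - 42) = g - 2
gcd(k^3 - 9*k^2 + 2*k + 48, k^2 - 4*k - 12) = k + 2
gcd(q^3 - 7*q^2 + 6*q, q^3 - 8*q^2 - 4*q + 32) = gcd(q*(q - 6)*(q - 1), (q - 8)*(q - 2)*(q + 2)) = 1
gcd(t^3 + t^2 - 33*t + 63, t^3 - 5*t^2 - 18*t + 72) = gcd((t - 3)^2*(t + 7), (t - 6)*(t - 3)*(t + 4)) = t - 3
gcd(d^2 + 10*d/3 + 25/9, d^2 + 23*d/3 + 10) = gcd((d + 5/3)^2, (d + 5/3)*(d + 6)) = d + 5/3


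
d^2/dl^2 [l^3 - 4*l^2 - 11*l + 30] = 6*l - 8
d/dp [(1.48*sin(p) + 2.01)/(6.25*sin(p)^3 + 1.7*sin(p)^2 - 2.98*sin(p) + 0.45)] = (-18.5*sin(p)^3 - 40.2035*sin(p)^2 - 6.834*sin(p) + 6.6558)*cos(p)/(39.0625*sin(p)^6 + 21.25*sin(p)^5 - 34.36*sin(p)^4 - 4.507*sin(p)^3 + 10.4104*sin(p)^2 - 2.682*sin(p) + 0.2025)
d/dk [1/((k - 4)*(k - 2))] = 2*(3 - k)/(k^4 - 12*k^3 + 52*k^2 - 96*k + 64)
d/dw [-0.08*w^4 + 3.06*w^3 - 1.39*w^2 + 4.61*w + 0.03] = -0.32*w^3 + 9.18*w^2 - 2.78*w + 4.61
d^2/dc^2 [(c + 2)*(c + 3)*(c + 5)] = 6*c + 20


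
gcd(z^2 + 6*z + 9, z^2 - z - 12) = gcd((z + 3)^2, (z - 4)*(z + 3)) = z + 3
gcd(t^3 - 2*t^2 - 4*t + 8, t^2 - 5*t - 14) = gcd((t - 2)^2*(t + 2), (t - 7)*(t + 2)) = t + 2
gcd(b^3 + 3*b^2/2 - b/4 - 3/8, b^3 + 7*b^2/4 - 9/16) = b^2 + b - 3/4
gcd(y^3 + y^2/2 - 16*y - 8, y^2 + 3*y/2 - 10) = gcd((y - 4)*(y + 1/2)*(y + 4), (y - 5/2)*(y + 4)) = y + 4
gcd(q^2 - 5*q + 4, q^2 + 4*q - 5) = q - 1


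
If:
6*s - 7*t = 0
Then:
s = 7*t/6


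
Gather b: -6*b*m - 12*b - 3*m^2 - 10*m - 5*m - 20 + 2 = b*(-6*m - 12) - 3*m^2 - 15*m - 18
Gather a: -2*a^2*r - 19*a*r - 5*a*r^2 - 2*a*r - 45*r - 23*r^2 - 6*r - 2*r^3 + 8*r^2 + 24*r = -2*a^2*r + a*(-5*r^2 - 21*r) - 2*r^3 - 15*r^2 - 27*r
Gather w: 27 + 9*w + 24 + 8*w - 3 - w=16*w + 48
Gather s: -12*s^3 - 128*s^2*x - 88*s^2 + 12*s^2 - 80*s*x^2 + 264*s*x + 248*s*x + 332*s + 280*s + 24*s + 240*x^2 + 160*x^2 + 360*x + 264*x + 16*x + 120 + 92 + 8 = -12*s^3 + s^2*(-128*x - 76) + s*(-80*x^2 + 512*x + 636) + 400*x^2 + 640*x + 220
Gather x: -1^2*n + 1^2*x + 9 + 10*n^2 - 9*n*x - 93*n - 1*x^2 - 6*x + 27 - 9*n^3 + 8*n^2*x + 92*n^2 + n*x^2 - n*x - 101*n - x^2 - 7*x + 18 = -9*n^3 + 102*n^2 - 195*n + x^2*(n - 2) + x*(8*n^2 - 10*n - 12) + 54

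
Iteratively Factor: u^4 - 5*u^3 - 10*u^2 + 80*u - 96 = (u - 3)*(u^3 - 2*u^2 - 16*u + 32) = (u - 3)*(u - 2)*(u^2 - 16) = (u - 3)*(u - 2)*(u + 4)*(u - 4)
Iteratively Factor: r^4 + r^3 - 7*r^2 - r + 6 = (r + 3)*(r^3 - 2*r^2 - r + 2) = (r - 2)*(r + 3)*(r^2 - 1) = (r - 2)*(r - 1)*(r + 3)*(r + 1)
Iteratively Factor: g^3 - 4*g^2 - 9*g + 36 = (g - 4)*(g^2 - 9) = (g - 4)*(g - 3)*(g + 3)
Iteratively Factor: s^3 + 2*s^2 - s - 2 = (s + 2)*(s^2 - 1) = (s + 1)*(s + 2)*(s - 1)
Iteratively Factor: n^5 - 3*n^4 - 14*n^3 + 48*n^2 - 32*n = (n - 4)*(n^4 + n^3 - 10*n^2 + 8*n) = n*(n - 4)*(n^3 + n^2 - 10*n + 8) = n*(n - 4)*(n + 4)*(n^2 - 3*n + 2) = n*(n - 4)*(n - 2)*(n + 4)*(n - 1)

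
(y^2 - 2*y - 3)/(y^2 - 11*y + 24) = (y + 1)/(y - 8)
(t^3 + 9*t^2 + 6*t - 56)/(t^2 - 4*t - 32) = (t^2 + 5*t - 14)/(t - 8)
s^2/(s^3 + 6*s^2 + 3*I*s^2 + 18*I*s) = s/(s^2 + 3*s*(2 + I) + 18*I)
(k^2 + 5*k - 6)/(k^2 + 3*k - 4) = (k + 6)/(k + 4)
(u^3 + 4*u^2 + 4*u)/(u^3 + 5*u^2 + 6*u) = (u + 2)/(u + 3)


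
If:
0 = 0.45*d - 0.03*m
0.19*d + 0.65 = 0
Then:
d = -3.42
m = -51.32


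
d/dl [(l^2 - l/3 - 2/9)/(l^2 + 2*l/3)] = (27*l^2 + 12*l + 4)/(3*l^2*(9*l^2 + 12*l + 4))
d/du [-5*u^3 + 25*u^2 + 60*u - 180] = -15*u^2 + 50*u + 60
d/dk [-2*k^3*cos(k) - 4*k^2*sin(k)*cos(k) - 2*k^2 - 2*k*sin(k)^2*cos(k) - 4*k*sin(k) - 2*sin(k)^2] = 2*k^3*sin(k) + 8*k^2*sin(k)^2 - 6*k^2*cos(k) - 4*k^2 + 6*k*sin(k)^3 - 8*k*sin(k)*cos(k) - 4*k*sin(k) - 4*k*cos(k) - 4*k - 2*sin(k)^2*cos(k) - 4*sin(k)*cos(k) - 4*sin(k)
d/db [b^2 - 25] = 2*b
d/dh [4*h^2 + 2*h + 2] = 8*h + 2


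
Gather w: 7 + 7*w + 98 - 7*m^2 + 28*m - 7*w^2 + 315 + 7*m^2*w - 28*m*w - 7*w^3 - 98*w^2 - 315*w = -7*m^2 + 28*m - 7*w^3 - 105*w^2 + w*(7*m^2 - 28*m - 308) + 420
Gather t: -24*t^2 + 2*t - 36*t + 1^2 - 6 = -24*t^2 - 34*t - 5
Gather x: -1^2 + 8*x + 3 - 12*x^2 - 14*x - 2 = -12*x^2 - 6*x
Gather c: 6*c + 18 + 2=6*c + 20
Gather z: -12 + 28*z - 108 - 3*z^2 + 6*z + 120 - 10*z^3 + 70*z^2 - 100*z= -10*z^3 + 67*z^2 - 66*z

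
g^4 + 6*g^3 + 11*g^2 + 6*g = g*(g + 1)*(g + 2)*(g + 3)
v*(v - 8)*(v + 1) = v^3 - 7*v^2 - 8*v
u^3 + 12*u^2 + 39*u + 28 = (u + 1)*(u + 4)*(u + 7)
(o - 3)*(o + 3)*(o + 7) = o^3 + 7*o^2 - 9*o - 63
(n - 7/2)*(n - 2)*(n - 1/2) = n^3 - 6*n^2 + 39*n/4 - 7/2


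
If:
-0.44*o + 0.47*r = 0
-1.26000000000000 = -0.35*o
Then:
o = 3.60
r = 3.37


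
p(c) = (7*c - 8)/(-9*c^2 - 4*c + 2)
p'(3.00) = 0.01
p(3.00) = -0.14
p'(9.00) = 0.01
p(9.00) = -0.07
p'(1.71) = -0.08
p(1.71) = -0.13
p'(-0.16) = 1.15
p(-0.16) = -3.78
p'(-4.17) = 0.09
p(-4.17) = 0.27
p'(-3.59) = 0.13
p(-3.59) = 0.33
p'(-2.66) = 0.31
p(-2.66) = 0.52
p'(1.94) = -0.04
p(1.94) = -0.14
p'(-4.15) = 0.09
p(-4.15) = 0.27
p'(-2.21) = 0.55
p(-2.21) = 0.71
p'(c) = (7*c - 8)*(18*c + 4)/(-9*c^2 - 4*c + 2)^2 + 7/(-9*c^2 - 4*c + 2)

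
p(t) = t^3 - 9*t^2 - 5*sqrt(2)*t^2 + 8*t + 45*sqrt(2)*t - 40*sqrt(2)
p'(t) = 3*t^2 - 18*t - 10*sqrt(2)*t + 8 + 45*sqrt(2)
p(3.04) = 40.79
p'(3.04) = 1.65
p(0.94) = -2.60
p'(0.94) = 44.08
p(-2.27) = -313.70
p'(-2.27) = 160.06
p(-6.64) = -1533.58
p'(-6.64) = 417.33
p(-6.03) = -1292.17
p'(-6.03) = 374.54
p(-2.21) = -304.18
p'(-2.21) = 157.33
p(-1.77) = -239.26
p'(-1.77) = 137.93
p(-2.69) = -385.04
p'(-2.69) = 179.81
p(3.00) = 40.71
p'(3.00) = 2.21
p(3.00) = 40.71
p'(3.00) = 2.21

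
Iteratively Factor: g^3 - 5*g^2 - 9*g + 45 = (g - 3)*(g^2 - 2*g - 15) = (g - 3)*(g + 3)*(g - 5)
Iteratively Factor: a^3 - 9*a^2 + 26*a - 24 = (a - 3)*(a^2 - 6*a + 8) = (a - 4)*(a - 3)*(a - 2)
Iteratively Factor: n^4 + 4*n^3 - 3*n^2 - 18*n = (n + 3)*(n^3 + n^2 - 6*n) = (n + 3)^2*(n^2 - 2*n) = n*(n + 3)^2*(n - 2)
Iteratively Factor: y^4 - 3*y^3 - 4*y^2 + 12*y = (y - 3)*(y^3 - 4*y) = y*(y - 3)*(y^2 - 4) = y*(y - 3)*(y - 2)*(y + 2)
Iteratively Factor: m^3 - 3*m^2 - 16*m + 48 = (m - 3)*(m^2 - 16) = (m - 4)*(m - 3)*(m + 4)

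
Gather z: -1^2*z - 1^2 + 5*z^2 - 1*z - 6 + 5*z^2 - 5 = 10*z^2 - 2*z - 12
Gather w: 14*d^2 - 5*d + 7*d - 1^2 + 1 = 14*d^2 + 2*d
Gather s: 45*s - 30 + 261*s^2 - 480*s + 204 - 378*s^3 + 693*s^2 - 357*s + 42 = -378*s^3 + 954*s^2 - 792*s + 216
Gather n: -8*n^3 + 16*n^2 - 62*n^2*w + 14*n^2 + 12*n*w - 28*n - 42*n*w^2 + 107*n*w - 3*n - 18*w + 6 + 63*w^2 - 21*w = -8*n^3 + n^2*(30 - 62*w) + n*(-42*w^2 + 119*w - 31) + 63*w^2 - 39*w + 6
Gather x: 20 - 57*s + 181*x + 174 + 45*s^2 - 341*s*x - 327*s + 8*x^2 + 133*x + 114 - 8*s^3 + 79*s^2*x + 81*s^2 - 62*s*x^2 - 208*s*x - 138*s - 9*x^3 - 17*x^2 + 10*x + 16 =-8*s^3 + 126*s^2 - 522*s - 9*x^3 + x^2*(-62*s - 9) + x*(79*s^2 - 549*s + 324) + 324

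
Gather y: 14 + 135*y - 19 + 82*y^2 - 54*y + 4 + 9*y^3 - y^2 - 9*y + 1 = 9*y^3 + 81*y^2 + 72*y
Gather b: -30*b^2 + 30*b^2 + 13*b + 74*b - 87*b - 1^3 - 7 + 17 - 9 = 0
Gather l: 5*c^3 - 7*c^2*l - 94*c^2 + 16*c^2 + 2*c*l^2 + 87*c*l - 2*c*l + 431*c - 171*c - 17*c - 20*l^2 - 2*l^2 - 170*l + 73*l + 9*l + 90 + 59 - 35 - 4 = 5*c^3 - 78*c^2 + 243*c + l^2*(2*c - 22) + l*(-7*c^2 + 85*c - 88) + 110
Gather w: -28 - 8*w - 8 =-8*w - 36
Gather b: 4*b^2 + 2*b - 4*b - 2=4*b^2 - 2*b - 2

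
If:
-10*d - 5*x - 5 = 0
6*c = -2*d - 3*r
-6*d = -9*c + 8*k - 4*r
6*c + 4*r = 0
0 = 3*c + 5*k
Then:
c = 0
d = 0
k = 0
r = 0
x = -1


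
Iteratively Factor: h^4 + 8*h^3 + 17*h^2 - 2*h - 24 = (h + 4)*(h^3 + 4*h^2 + h - 6) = (h + 2)*(h + 4)*(h^2 + 2*h - 3) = (h + 2)*(h + 3)*(h + 4)*(h - 1)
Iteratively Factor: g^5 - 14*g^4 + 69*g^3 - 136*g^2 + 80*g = (g - 4)*(g^4 - 10*g^3 + 29*g^2 - 20*g) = (g - 5)*(g - 4)*(g^3 - 5*g^2 + 4*g) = g*(g - 5)*(g - 4)*(g^2 - 5*g + 4) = g*(g - 5)*(g - 4)*(g - 1)*(g - 4)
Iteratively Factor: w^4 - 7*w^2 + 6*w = (w + 3)*(w^3 - 3*w^2 + 2*w) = w*(w + 3)*(w^2 - 3*w + 2) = w*(w - 1)*(w + 3)*(w - 2)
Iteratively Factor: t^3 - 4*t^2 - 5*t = (t - 5)*(t^2 + t) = t*(t - 5)*(t + 1)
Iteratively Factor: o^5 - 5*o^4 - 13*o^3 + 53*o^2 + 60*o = (o)*(o^4 - 5*o^3 - 13*o^2 + 53*o + 60) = o*(o - 4)*(o^3 - o^2 - 17*o - 15) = o*(o - 4)*(o + 1)*(o^2 - 2*o - 15) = o*(o - 5)*(o - 4)*(o + 1)*(o + 3)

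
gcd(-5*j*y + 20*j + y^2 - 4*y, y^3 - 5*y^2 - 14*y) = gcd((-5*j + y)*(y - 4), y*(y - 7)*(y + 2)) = 1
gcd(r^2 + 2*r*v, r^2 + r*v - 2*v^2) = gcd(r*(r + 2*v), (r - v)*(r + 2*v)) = r + 2*v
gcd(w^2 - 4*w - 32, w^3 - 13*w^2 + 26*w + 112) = w - 8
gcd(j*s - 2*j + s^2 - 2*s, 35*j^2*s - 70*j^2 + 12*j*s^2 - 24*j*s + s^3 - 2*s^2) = s - 2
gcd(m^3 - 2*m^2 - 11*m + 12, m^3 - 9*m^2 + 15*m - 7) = m - 1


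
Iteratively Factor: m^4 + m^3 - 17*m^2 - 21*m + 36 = (m + 3)*(m^3 - 2*m^2 - 11*m + 12) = (m + 3)^2*(m^2 - 5*m + 4) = (m - 1)*(m + 3)^2*(m - 4)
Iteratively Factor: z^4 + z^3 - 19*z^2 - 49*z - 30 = (z + 2)*(z^3 - z^2 - 17*z - 15) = (z - 5)*(z + 2)*(z^2 + 4*z + 3) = (z - 5)*(z + 2)*(z + 3)*(z + 1)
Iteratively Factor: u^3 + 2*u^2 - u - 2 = (u - 1)*(u^2 + 3*u + 2) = (u - 1)*(u + 1)*(u + 2)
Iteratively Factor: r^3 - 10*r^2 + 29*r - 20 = (r - 1)*(r^2 - 9*r + 20) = (r - 4)*(r - 1)*(r - 5)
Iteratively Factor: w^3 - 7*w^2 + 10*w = (w - 2)*(w^2 - 5*w) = (w - 5)*(w - 2)*(w)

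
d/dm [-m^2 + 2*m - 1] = 2 - 2*m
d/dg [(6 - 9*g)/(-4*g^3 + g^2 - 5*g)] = 3*(-24*g^3 + 27*g^2 - 4*g + 10)/(g^2*(16*g^4 - 8*g^3 + 41*g^2 - 10*g + 25))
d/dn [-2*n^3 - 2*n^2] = 2*n*(-3*n - 2)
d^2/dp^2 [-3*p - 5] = 0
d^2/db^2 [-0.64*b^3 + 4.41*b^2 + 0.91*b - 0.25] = 8.82 - 3.84*b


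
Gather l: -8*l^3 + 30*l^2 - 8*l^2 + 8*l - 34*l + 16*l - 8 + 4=-8*l^3 + 22*l^2 - 10*l - 4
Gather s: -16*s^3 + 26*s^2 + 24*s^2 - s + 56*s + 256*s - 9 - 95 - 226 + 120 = -16*s^3 + 50*s^2 + 311*s - 210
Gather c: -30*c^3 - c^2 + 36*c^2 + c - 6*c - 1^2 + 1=-30*c^3 + 35*c^2 - 5*c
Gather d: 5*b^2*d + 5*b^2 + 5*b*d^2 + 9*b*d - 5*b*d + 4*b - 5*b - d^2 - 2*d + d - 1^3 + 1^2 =5*b^2 - b + d^2*(5*b - 1) + d*(5*b^2 + 4*b - 1)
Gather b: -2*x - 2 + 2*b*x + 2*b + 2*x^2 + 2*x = b*(2*x + 2) + 2*x^2 - 2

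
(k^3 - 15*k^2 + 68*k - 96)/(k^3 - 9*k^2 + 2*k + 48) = (k - 4)/(k + 2)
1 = 1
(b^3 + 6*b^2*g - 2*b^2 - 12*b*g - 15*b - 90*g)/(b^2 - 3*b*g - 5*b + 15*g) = (b^2 + 6*b*g + 3*b + 18*g)/(b - 3*g)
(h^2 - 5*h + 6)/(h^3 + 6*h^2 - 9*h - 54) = (h - 2)/(h^2 + 9*h + 18)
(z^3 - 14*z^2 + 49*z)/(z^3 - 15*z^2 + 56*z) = (z - 7)/(z - 8)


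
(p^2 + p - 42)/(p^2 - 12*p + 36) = (p + 7)/(p - 6)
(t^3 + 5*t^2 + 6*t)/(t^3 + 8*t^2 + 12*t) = (t + 3)/(t + 6)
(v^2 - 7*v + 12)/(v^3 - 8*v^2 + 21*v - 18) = (v - 4)/(v^2 - 5*v + 6)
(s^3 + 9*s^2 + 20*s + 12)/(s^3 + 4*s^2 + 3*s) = (s^2 + 8*s + 12)/(s*(s + 3))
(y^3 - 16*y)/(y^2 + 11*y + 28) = y*(y - 4)/(y + 7)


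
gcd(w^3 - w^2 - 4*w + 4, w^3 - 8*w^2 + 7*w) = w - 1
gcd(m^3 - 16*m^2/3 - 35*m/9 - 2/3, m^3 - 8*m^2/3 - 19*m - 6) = m^2 - 17*m/3 - 2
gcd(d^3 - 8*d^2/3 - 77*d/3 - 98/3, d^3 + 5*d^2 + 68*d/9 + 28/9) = d^2 + 13*d/3 + 14/3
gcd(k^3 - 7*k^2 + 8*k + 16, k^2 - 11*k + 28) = k - 4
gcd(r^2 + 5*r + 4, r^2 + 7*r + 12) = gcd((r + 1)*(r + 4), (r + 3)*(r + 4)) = r + 4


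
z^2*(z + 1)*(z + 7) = z^4 + 8*z^3 + 7*z^2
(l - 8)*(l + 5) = l^2 - 3*l - 40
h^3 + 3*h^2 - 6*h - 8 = (h - 2)*(h + 1)*(h + 4)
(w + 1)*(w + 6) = w^2 + 7*w + 6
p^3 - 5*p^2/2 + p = p*(p - 2)*(p - 1/2)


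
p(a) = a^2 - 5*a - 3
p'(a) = 2*a - 5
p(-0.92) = 2.45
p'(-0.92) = -6.84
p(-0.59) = 0.30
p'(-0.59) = -6.18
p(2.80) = -9.16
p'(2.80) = 0.60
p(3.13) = -8.85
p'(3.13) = 1.26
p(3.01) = -8.99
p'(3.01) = 1.02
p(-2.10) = 11.91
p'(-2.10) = -9.20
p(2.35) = -9.23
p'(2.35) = -0.30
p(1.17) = -7.48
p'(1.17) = -2.66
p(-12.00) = 201.00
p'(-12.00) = -29.00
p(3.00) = -9.00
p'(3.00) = 1.00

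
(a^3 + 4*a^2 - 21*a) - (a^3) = 4*a^2 - 21*a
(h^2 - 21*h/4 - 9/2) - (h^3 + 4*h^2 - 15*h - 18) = -h^3 - 3*h^2 + 39*h/4 + 27/2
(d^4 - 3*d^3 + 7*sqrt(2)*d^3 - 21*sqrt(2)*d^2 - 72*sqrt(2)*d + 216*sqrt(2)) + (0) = d^4 - 3*d^3 + 7*sqrt(2)*d^3 - 21*sqrt(2)*d^2 - 72*sqrt(2)*d + 216*sqrt(2)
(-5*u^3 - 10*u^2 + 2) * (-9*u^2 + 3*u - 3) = 45*u^5 + 75*u^4 - 15*u^3 + 12*u^2 + 6*u - 6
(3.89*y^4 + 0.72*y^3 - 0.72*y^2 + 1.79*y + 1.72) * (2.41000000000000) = 9.3749*y^4 + 1.7352*y^3 - 1.7352*y^2 + 4.3139*y + 4.1452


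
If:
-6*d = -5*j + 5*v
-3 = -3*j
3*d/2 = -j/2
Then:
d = -1/3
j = 1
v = 7/5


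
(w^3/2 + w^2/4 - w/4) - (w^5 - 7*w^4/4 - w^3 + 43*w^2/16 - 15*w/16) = -w^5 + 7*w^4/4 + 3*w^3/2 - 39*w^2/16 + 11*w/16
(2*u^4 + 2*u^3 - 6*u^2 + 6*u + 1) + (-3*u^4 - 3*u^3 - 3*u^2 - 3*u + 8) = -u^4 - u^3 - 9*u^2 + 3*u + 9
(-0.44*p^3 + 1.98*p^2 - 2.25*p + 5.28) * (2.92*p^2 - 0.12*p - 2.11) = -1.2848*p^5 + 5.8344*p^4 - 5.8792*p^3 + 11.5098*p^2 + 4.1139*p - 11.1408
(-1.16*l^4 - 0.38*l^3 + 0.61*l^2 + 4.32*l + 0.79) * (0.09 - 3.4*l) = 3.944*l^5 + 1.1876*l^4 - 2.1082*l^3 - 14.6331*l^2 - 2.2972*l + 0.0711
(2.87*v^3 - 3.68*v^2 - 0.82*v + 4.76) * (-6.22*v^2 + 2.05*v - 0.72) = -17.8514*v^5 + 28.7731*v^4 - 4.51*v^3 - 28.6386*v^2 + 10.3484*v - 3.4272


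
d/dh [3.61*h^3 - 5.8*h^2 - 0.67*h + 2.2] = 10.83*h^2 - 11.6*h - 0.67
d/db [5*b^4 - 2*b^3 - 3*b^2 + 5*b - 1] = 20*b^3 - 6*b^2 - 6*b + 5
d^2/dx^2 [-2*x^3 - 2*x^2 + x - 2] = -12*x - 4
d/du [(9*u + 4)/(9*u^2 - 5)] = 9*(9*u^2 - 2*u*(9*u + 4) - 5)/(9*u^2 - 5)^2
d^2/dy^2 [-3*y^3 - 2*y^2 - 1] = -18*y - 4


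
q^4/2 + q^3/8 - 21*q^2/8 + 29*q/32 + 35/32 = (q/2 + 1/4)*(q - 7/4)*(q - 1)*(q + 5/2)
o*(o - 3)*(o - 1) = o^3 - 4*o^2 + 3*o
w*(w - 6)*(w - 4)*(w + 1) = w^4 - 9*w^3 + 14*w^2 + 24*w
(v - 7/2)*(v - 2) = v^2 - 11*v/2 + 7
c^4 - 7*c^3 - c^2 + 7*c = c*(c - 7)*(c - 1)*(c + 1)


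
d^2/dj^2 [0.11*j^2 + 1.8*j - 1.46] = 0.220000000000000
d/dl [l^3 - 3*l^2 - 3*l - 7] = 3*l^2 - 6*l - 3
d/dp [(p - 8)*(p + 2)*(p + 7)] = 3*p^2 + 2*p - 58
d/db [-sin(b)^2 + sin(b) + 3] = -sin(2*b) + cos(b)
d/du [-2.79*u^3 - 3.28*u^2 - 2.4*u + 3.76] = -8.37*u^2 - 6.56*u - 2.4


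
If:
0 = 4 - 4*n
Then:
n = 1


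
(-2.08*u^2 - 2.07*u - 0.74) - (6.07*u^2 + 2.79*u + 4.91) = -8.15*u^2 - 4.86*u - 5.65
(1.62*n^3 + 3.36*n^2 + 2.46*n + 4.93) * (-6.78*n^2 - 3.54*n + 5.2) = -10.9836*n^5 - 28.5156*n^4 - 20.1492*n^3 - 24.6618*n^2 - 4.6602*n + 25.636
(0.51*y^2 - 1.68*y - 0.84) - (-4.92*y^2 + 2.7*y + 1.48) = 5.43*y^2 - 4.38*y - 2.32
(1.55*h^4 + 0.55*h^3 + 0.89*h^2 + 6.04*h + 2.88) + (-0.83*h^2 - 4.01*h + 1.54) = 1.55*h^4 + 0.55*h^3 + 0.0600000000000001*h^2 + 2.03*h + 4.42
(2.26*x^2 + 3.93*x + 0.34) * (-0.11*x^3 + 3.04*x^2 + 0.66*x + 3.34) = -0.2486*x^5 + 6.4381*x^4 + 13.4014*x^3 + 11.1758*x^2 + 13.3506*x + 1.1356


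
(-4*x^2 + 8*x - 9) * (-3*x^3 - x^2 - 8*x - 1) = 12*x^5 - 20*x^4 + 51*x^3 - 51*x^2 + 64*x + 9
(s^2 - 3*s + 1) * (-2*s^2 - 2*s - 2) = -2*s^4 + 4*s^3 + 2*s^2 + 4*s - 2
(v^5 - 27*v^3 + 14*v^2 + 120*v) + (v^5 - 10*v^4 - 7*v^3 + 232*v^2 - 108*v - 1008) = 2*v^5 - 10*v^4 - 34*v^3 + 246*v^2 + 12*v - 1008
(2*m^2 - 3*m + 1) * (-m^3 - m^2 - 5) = -2*m^5 + m^4 + 2*m^3 - 11*m^2 + 15*m - 5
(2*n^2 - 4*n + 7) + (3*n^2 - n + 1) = 5*n^2 - 5*n + 8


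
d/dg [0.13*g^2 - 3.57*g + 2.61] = 0.26*g - 3.57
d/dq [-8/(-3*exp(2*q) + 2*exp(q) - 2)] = (16 - 48*exp(q))*exp(q)/(3*exp(2*q) - 2*exp(q) + 2)^2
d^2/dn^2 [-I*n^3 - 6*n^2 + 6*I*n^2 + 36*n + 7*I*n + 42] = -6*I*n - 12 + 12*I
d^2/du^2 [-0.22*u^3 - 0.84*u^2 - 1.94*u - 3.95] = -1.32*u - 1.68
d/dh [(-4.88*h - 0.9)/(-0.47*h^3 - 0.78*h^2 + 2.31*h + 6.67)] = (2.2936*h^3 + 3.8064*h^2 - 11.2728*h - (4.88*h + 0.9)*(1.41*h^2 + 1.56*h - 2.31) - 32.5496)/(0.47*h^3 + 0.78*h^2 - 2.31*h - 6.67)^2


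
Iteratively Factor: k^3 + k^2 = (k + 1)*(k^2) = k*(k + 1)*(k)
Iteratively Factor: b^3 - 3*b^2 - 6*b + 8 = (b - 1)*(b^2 - 2*b - 8) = (b - 1)*(b + 2)*(b - 4)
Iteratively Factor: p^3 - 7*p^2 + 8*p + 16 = (p + 1)*(p^2 - 8*p + 16) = (p - 4)*(p + 1)*(p - 4)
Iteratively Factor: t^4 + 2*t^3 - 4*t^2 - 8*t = (t + 2)*(t^3 - 4*t) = (t - 2)*(t + 2)*(t^2 + 2*t) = (t - 2)*(t + 2)^2*(t)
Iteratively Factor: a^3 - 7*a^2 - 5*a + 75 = (a + 3)*(a^2 - 10*a + 25) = (a - 5)*(a + 3)*(a - 5)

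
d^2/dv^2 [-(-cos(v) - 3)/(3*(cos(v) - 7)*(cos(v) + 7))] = (-12*(1 - cos(v)^2)^2 - cos(v)^5 - 292*cos(v)^3 - 594*cos(v)^2 - 2107*cos(v) + 306)/(3*(cos(v) - 7)^3*(cos(v) + 7)^3)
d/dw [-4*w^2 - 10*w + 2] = -8*w - 10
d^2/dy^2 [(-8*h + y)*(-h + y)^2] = -20*h + 6*y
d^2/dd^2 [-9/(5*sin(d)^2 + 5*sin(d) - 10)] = 9*(4*sin(d)^3 + 7*sin(d)^2 + 10*sin(d) + 6)/(5*(sin(d) - 1)^2*(sin(d) + 2)^3)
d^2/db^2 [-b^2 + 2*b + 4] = -2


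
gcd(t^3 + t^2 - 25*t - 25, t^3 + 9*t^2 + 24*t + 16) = t + 1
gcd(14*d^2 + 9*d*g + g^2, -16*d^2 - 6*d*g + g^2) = 2*d + g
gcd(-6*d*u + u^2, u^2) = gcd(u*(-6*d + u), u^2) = u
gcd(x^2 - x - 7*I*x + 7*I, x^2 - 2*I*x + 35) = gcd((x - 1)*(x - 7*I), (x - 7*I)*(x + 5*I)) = x - 7*I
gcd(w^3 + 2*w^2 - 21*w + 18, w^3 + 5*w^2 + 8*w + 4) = 1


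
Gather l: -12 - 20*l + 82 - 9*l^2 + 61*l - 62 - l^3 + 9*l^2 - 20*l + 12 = -l^3 + 21*l + 20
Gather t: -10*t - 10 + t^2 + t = t^2 - 9*t - 10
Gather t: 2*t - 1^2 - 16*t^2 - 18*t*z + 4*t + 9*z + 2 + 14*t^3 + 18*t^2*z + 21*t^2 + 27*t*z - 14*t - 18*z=14*t^3 + t^2*(18*z + 5) + t*(9*z - 8) - 9*z + 1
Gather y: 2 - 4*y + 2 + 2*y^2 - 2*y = 2*y^2 - 6*y + 4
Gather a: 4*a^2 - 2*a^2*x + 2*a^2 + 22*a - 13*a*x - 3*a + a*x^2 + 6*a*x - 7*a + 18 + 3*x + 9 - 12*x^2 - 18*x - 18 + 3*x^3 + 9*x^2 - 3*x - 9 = a^2*(6 - 2*x) + a*(x^2 - 7*x + 12) + 3*x^3 - 3*x^2 - 18*x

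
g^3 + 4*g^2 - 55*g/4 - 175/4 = (g - 7/2)*(g + 5/2)*(g + 5)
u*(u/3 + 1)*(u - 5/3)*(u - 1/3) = u^4/3 + u^3/3 - 49*u^2/27 + 5*u/9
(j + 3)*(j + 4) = j^2 + 7*j + 12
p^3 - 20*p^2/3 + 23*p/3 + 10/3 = (p - 5)*(p - 2)*(p + 1/3)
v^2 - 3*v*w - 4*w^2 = (v - 4*w)*(v + w)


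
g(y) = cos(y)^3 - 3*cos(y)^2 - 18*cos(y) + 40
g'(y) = -3*sin(y)*cos(y)^2 + 6*sin(y)*cos(y) + 18*sin(y)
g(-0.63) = 24.02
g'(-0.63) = -12.31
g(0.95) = 28.71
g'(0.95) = 16.65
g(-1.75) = 43.11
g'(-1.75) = -16.57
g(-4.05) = 49.70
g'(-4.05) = 10.39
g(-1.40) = 36.86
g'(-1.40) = -18.66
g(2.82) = 53.52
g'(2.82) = 3.04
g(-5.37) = 28.11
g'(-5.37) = 16.26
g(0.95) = 28.71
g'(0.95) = 16.65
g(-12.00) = 23.28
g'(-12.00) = 11.23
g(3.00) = 53.91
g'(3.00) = 1.29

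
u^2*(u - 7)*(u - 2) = u^4 - 9*u^3 + 14*u^2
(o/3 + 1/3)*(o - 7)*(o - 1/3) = o^3/3 - 19*o^2/9 - 5*o/3 + 7/9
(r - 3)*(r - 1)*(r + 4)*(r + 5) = r^4 + 5*r^3 - 13*r^2 - 53*r + 60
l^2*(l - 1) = l^3 - l^2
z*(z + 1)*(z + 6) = z^3 + 7*z^2 + 6*z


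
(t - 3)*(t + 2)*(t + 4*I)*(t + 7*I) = t^4 - t^3 + 11*I*t^3 - 34*t^2 - 11*I*t^2 + 28*t - 66*I*t + 168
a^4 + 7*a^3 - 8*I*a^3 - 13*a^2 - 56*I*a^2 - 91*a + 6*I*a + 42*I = (a + 7)*(a - 6*I)*(a - I)^2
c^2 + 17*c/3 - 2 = (c - 1/3)*(c + 6)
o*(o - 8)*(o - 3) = o^3 - 11*o^2 + 24*o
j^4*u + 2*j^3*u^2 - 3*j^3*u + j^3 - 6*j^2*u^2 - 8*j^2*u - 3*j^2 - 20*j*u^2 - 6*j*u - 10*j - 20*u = (j - 5)*(j + 2)*(j + 2*u)*(j*u + 1)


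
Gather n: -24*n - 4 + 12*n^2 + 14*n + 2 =12*n^2 - 10*n - 2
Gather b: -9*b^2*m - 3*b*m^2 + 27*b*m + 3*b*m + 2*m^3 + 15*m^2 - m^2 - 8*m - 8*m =-9*b^2*m + b*(-3*m^2 + 30*m) + 2*m^3 + 14*m^2 - 16*m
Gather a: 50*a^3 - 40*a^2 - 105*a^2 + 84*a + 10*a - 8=50*a^3 - 145*a^2 + 94*a - 8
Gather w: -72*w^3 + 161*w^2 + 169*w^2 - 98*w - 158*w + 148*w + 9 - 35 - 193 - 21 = -72*w^3 + 330*w^2 - 108*w - 240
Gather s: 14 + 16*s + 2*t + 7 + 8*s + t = 24*s + 3*t + 21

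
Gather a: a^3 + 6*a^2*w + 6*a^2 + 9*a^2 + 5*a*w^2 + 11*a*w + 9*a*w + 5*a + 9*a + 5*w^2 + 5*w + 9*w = a^3 + a^2*(6*w + 15) + a*(5*w^2 + 20*w + 14) + 5*w^2 + 14*w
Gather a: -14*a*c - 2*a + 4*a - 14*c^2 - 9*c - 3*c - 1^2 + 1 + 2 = a*(2 - 14*c) - 14*c^2 - 12*c + 2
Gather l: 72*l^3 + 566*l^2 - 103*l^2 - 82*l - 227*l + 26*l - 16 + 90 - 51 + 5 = 72*l^3 + 463*l^2 - 283*l + 28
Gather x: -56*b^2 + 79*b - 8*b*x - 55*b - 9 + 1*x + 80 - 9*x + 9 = -56*b^2 + 24*b + x*(-8*b - 8) + 80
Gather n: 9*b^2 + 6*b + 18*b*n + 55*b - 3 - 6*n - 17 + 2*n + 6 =9*b^2 + 61*b + n*(18*b - 4) - 14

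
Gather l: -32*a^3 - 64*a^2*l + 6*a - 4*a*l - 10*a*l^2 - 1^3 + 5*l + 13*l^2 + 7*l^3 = -32*a^3 + 6*a + 7*l^3 + l^2*(13 - 10*a) + l*(-64*a^2 - 4*a + 5) - 1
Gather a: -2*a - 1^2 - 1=-2*a - 2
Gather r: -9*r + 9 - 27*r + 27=36 - 36*r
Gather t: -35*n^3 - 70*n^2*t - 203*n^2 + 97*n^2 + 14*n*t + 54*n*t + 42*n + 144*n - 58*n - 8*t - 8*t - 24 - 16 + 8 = -35*n^3 - 106*n^2 + 128*n + t*(-70*n^2 + 68*n - 16) - 32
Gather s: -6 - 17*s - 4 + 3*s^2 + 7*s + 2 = 3*s^2 - 10*s - 8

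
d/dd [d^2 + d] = 2*d + 1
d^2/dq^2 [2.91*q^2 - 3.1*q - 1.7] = 5.82000000000000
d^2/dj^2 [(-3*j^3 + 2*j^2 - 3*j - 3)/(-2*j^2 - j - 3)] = 2*(j^3 + 99*j^2 + 45*j - 42)/(8*j^6 + 12*j^5 + 42*j^4 + 37*j^3 + 63*j^2 + 27*j + 27)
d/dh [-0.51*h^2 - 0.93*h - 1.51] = -1.02*h - 0.93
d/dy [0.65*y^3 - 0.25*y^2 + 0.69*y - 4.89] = 1.95*y^2 - 0.5*y + 0.69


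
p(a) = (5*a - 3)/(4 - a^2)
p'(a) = 2*a*(5*a - 3)/(4 - a^2)^2 + 5/(4 - a^2)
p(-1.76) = -13.08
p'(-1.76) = 56.55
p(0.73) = 0.19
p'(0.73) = 1.52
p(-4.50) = 1.57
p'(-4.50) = 0.56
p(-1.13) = -3.18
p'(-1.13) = 4.47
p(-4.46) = 1.59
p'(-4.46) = 0.58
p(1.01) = 0.69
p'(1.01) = 2.14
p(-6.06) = 1.02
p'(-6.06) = 0.22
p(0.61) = 0.01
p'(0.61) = 1.38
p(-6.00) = 1.03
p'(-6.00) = 0.23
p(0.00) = -0.75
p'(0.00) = 1.25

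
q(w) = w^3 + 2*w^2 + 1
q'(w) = 3*w^2 + 4*w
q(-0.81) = 1.78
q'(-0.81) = -1.27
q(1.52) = 9.13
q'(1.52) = 13.01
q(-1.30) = 2.18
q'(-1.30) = -0.13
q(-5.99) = -142.16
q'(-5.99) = 83.68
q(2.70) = 35.26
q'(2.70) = 32.67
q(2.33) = 24.51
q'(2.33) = 25.61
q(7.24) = 485.34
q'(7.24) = 186.21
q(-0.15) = 1.04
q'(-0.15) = -0.53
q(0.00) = 1.00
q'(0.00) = 0.00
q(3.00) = 46.00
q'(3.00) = 39.00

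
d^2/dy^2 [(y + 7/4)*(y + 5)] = 2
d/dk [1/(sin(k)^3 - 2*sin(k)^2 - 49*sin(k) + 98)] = (-3*sin(k)^2 + 4*sin(k) + 49)*cos(k)/(sin(k)^3 - 2*sin(k)^2 - 49*sin(k) + 98)^2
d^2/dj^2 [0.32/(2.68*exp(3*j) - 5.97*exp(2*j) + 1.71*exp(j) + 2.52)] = ((-7.7184*exp(2*j) + 7.6416*exp(j) - 0.5472)*(2.68*exp(3*j) - 5.97*exp(2*j) + 1.71*exp(j) + 2.52) + 0.32*(8.04*exp(2*j) - 11.94*exp(j) + 1.71)*(16.08*exp(2*j) - 23.88*exp(j) + 3.42)*exp(j))*exp(j)/(2.68*exp(3*j) - 5.97*exp(2*j) + 1.71*exp(j) + 2.52)^3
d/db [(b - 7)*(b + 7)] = 2*b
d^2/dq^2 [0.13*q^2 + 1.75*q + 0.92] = 0.260000000000000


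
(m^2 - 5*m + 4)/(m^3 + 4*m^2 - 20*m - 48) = (m - 1)/(m^2 + 8*m + 12)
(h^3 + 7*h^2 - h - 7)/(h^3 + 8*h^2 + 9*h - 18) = (h^2 + 8*h + 7)/(h^2 + 9*h + 18)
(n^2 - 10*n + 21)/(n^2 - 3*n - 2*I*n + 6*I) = (n - 7)/(n - 2*I)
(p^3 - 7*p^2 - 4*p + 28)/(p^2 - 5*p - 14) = p - 2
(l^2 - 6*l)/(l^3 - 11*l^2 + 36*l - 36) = l/(l^2 - 5*l + 6)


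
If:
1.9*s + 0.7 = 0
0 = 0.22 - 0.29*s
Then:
No Solution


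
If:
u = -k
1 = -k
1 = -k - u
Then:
No Solution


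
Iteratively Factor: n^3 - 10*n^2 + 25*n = (n - 5)*(n^2 - 5*n) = (n - 5)^2*(n)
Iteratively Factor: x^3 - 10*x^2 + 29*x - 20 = (x - 1)*(x^2 - 9*x + 20) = (x - 4)*(x - 1)*(x - 5)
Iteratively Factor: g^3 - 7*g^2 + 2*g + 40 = (g - 5)*(g^2 - 2*g - 8) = (g - 5)*(g + 2)*(g - 4)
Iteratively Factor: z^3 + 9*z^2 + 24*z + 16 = (z + 4)*(z^2 + 5*z + 4) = (z + 4)^2*(z + 1)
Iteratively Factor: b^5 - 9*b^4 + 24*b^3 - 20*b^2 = (b)*(b^4 - 9*b^3 + 24*b^2 - 20*b) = b*(b - 2)*(b^3 - 7*b^2 + 10*b) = b^2*(b - 2)*(b^2 - 7*b + 10) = b^2*(b - 2)^2*(b - 5)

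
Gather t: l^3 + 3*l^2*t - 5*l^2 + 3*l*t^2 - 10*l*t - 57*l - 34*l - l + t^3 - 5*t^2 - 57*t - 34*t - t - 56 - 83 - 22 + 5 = l^3 - 5*l^2 - 92*l + t^3 + t^2*(3*l - 5) + t*(3*l^2 - 10*l - 92) - 156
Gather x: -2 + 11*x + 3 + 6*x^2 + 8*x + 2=6*x^2 + 19*x + 3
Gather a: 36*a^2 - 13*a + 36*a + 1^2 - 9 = 36*a^2 + 23*a - 8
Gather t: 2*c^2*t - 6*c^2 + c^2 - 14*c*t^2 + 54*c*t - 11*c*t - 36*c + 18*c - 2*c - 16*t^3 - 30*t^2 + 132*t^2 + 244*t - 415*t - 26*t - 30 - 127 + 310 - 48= -5*c^2 - 20*c - 16*t^3 + t^2*(102 - 14*c) + t*(2*c^2 + 43*c - 197) + 105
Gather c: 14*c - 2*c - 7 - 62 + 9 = 12*c - 60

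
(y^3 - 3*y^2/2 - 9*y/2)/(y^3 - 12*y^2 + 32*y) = (2*y^2 - 3*y - 9)/(2*(y^2 - 12*y + 32))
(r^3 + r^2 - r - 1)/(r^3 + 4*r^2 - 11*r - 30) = (r^3 + r^2 - r - 1)/(r^3 + 4*r^2 - 11*r - 30)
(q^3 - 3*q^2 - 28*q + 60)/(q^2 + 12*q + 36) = (q^3 - 3*q^2 - 28*q + 60)/(q^2 + 12*q + 36)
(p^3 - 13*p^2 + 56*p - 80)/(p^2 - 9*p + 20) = p - 4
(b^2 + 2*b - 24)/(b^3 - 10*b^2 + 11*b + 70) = (b^2 + 2*b - 24)/(b^3 - 10*b^2 + 11*b + 70)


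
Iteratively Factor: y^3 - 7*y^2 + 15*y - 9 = (y - 1)*(y^2 - 6*y + 9) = (y - 3)*(y - 1)*(y - 3)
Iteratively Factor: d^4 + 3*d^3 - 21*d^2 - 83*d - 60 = (d + 4)*(d^3 - d^2 - 17*d - 15) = (d + 3)*(d + 4)*(d^2 - 4*d - 5) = (d - 5)*(d + 3)*(d + 4)*(d + 1)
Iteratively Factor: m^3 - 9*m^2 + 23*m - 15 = (m - 1)*(m^2 - 8*m + 15) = (m - 3)*(m - 1)*(m - 5)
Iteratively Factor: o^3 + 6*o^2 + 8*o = (o + 2)*(o^2 + 4*o) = o*(o + 2)*(o + 4)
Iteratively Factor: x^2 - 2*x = (x - 2)*(x)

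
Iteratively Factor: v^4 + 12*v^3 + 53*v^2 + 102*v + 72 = (v + 3)*(v^3 + 9*v^2 + 26*v + 24) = (v + 2)*(v + 3)*(v^2 + 7*v + 12) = (v + 2)*(v + 3)^2*(v + 4)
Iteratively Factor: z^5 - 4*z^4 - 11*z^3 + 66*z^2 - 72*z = (z + 4)*(z^4 - 8*z^3 + 21*z^2 - 18*z) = (z - 2)*(z + 4)*(z^3 - 6*z^2 + 9*z) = (z - 3)*(z - 2)*(z + 4)*(z^2 - 3*z) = (z - 3)^2*(z - 2)*(z + 4)*(z)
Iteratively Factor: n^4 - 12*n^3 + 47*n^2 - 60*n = (n - 3)*(n^3 - 9*n^2 + 20*n) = (n - 5)*(n - 3)*(n^2 - 4*n) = n*(n - 5)*(n - 3)*(n - 4)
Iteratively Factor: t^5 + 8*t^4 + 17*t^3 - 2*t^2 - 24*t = (t + 4)*(t^4 + 4*t^3 + t^2 - 6*t) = (t + 3)*(t + 4)*(t^3 + t^2 - 2*t) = (t + 2)*(t + 3)*(t + 4)*(t^2 - t) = t*(t + 2)*(t + 3)*(t + 4)*(t - 1)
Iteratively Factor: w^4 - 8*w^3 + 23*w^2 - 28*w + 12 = (w - 2)*(w^3 - 6*w^2 + 11*w - 6) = (w - 3)*(w - 2)*(w^2 - 3*w + 2) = (w - 3)*(w - 2)^2*(w - 1)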